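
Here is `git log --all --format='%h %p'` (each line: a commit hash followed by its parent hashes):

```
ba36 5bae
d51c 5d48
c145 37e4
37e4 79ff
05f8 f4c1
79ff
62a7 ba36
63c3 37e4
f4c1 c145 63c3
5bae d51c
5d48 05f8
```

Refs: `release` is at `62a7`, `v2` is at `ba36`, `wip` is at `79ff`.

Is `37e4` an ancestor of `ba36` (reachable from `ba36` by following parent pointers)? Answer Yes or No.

Yes

Ancestors of ba36 (commits reachable by following parents): {05f8, 37e4, 5bae, 5d48, 63c3, 79ff, ba36, c145, d51c, f4c1}.
37e4 is in that set, so it is an ancestor of ba36.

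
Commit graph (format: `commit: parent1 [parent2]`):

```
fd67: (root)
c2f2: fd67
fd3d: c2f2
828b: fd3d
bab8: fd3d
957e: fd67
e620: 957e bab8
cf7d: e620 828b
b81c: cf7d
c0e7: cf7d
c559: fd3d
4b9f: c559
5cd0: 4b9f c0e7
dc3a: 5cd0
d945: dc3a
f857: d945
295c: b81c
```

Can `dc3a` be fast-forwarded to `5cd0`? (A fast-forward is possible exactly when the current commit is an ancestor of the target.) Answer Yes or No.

A fast-forward from dc3a to 5cd0 is possible iff dc3a is an ancestor of 5cd0.
Ancestors of 5cd0: {4b9f, 5cd0, 828b, 957e, bab8, c0e7, c2f2, c559, cf7d, e620, fd3d, fd67}.
dc3a is not among them, so fast-forward is not possible.

No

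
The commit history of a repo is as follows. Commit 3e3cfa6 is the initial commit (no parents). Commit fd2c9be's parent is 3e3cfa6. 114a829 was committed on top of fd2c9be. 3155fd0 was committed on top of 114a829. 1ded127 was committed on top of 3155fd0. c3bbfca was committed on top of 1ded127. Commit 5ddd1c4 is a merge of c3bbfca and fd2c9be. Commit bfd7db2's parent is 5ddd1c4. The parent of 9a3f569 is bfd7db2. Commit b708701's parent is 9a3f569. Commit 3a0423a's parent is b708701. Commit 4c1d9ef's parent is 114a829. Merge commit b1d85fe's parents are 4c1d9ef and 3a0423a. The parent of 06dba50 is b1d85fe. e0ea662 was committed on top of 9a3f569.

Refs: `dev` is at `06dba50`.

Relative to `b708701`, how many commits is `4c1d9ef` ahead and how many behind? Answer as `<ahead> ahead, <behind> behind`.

1 ahead, 7 behind

Reachable from 4c1d9ef: {114a829, 3e3cfa6, 4c1d9ef, fd2c9be}.
Reachable from b708701: {114a829, 1ded127, 3155fd0, 3e3cfa6, 5ddd1c4, 9a3f569, b708701, bfd7db2, c3bbfca, fd2c9be}.
Only in 4c1d9ef's history (ahead): {4c1d9ef} — 1.
Only in b708701's history (behind): {1ded127, 3155fd0, 5ddd1c4, 9a3f569, b708701, bfd7db2, c3bbfca} — 7.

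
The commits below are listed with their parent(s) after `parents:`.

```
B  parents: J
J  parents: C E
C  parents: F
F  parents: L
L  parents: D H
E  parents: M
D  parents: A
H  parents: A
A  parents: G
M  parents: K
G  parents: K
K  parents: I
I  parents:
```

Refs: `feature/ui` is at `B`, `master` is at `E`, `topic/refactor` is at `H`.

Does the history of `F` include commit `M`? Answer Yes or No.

Ancestors of F: {A, D, F, G, H, I, K, L}.
M is not in that set, so it is not an ancestor of F.

No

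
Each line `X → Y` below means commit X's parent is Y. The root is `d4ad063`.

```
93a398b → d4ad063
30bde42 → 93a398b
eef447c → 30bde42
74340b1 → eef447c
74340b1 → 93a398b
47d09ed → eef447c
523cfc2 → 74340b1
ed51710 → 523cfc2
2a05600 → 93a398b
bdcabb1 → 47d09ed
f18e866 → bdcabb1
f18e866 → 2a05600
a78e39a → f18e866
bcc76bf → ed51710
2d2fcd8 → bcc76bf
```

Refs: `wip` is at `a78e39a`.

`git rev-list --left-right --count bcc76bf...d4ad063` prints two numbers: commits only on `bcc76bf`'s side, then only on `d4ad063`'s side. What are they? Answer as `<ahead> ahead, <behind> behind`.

7 ahead, 0 behind

Reachable from bcc76bf: {30bde42, 523cfc2, 74340b1, 93a398b, bcc76bf, d4ad063, ed51710, eef447c}.
Reachable from d4ad063: {d4ad063}.
Only in bcc76bf's history (ahead): {30bde42, 523cfc2, 74340b1, 93a398b, bcc76bf, ed51710, eef447c} — 7.
Only in d4ad063's history (behind): {} — 0.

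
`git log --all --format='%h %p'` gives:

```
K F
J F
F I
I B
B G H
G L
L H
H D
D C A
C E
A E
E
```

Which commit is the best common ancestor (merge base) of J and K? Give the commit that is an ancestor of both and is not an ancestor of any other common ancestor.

Ancestors of J: {A, B, C, D, E, F, G, H, I, J, L}.
Ancestors of K: {A, B, C, D, E, F, G, H, I, K, L}.
Common ancestors: {A, B, C, D, E, F, G, H, I, L}.
Among these, F is not an ancestor of any other common ancestor — it is the merge base.

F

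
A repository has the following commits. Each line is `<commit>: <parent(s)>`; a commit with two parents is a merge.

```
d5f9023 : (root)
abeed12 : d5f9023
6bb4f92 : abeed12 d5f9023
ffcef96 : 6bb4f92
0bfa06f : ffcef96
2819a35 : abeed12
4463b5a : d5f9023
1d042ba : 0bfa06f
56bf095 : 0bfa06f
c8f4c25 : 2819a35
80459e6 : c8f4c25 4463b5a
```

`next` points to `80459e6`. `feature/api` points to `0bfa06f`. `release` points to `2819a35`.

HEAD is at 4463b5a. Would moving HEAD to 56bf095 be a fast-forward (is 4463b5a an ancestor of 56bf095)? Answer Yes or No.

A fast-forward from 4463b5a to 56bf095 is possible iff 4463b5a is an ancestor of 56bf095.
Ancestors of 56bf095: {0bfa06f, 56bf095, 6bb4f92, abeed12, d5f9023, ffcef96}.
4463b5a is not among them, so fast-forward is not possible.

No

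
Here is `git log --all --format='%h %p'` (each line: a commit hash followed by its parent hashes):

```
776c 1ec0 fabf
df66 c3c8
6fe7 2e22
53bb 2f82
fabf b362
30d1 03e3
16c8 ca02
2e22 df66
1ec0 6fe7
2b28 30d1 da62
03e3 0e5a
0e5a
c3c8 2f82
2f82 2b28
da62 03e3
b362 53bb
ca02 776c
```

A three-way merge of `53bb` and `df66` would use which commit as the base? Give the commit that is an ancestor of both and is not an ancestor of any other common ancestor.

2f82

Ancestors of 53bb: {03e3, 0e5a, 2b28, 2f82, 30d1, 53bb, da62}.
Ancestors of df66: {03e3, 0e5a, 2b28, 2f82, 30d1, c3c8, da62, df66}.
Common ancestors: {03e3, 0e5a, 2b28, 2f82, 30d1, da62}.
Among these, 2f82 is not an ancestor of any other common ancestor — it is the merge base.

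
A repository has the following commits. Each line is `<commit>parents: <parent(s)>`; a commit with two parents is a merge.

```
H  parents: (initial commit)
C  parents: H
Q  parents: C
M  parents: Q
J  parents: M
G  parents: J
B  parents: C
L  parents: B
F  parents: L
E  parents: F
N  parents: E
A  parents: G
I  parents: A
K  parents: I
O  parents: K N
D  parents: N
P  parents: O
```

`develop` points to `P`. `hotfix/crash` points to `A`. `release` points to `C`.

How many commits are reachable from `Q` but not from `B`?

1

Reachable from Q: {C, H, Q}.
Reachable from B: {B, C, H}.
In Q's history but not B's: {Q} — 1 commit.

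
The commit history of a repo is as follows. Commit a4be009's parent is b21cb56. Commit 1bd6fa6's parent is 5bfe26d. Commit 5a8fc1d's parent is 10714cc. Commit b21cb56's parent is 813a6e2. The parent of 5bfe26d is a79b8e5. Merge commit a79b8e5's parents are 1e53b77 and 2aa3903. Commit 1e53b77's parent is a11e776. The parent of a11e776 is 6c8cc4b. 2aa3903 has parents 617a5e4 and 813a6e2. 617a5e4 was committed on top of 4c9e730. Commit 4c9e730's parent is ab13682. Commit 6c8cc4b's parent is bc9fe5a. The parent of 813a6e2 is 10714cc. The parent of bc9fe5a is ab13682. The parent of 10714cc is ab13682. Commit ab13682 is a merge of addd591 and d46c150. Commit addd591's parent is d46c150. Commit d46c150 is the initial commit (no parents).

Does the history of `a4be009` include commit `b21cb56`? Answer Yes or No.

Ancestors of a4be009 (commits reachable by following parents): {10714cc, 813a6e2, a4be009, ab13682, addd591, b21cb56, d46c150}.
b21cb56 is in that set, so it is an ancestor of a4be009.

Yes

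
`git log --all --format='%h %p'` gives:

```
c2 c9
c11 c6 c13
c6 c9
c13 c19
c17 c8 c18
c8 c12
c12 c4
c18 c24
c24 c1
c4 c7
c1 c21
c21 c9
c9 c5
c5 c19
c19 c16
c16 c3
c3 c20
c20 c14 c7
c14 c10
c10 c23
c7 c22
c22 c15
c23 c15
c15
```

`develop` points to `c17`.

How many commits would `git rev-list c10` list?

Walking parent pointers from c10: reachable set = {c10, c15, c23}.
That is 3 commits.

3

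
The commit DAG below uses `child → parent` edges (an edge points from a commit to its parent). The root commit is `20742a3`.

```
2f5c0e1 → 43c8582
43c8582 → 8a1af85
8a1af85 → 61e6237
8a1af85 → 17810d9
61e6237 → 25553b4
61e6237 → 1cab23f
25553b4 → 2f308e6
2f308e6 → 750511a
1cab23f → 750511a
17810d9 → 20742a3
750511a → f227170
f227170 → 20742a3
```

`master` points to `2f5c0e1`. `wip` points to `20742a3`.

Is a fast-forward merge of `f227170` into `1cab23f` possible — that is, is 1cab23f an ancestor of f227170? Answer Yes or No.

No

A fast-forward from 1cab23f to f227170 is possible iff 1cab23f is an ancestor of f227170.
Ancestors of f227170: {20742a3, f227170}.
1cab23f is not among them, so fast-forward is not possible.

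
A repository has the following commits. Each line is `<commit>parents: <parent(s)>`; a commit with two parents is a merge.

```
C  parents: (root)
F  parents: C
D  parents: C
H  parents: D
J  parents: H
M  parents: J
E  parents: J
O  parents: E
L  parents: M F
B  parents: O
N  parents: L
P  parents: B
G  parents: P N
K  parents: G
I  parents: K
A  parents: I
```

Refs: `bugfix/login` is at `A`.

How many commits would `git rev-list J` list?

Walking parent pointers from J: reachable set = {C, D, H, J}.
That is 4 commits.

4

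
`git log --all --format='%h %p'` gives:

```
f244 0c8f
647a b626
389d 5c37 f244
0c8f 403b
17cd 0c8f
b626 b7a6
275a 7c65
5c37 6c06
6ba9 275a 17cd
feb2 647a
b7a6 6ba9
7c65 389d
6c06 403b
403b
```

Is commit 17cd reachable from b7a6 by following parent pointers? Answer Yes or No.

Ancestors of b7a6 (commits reachable by following parents): {0c8f, 17cd, 275a, 389d, 403b, 5c37, 6ba9, 6c06, 7c65, b7a6, f244}.
17cd is in that set, so it is an ancestor of b7a6.

Yes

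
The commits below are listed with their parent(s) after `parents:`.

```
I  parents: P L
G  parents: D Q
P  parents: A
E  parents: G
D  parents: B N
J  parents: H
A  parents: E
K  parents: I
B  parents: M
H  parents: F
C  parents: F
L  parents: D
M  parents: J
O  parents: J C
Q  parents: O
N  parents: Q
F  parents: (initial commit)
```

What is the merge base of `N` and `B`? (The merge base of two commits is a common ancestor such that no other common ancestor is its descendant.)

Ancestors of N: {C, F, H, J, N, O, Q}.
Ancestors of B: {B, F, H, J, M}.
Common ancestors: {F, H, J}.
Among these, J is not an ancestor of any other common ancestor — it is the merge base.

J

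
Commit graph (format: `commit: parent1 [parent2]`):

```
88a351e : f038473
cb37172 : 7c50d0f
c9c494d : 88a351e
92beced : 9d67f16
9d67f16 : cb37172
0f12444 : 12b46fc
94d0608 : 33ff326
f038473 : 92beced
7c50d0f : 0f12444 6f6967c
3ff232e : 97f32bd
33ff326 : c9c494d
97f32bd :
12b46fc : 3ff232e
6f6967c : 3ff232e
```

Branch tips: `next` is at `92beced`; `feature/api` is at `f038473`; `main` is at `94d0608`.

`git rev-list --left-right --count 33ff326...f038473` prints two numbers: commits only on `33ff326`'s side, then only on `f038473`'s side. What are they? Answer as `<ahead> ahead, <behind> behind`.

Reachable from 33ff326: {0f12444, 12b46fc, 33ff326, 3ff232e, 6f6967c, 7c50d0f, 88a351e, 92beced, 97f32bd, 9d67f16, c9c494d, cb37172, f038473}.
Reachable from f038473: {0f12444, 12b46fc, 3ff232e, 6f6967c, 7c50d0f, 92beced, 97f32bd, 9d67f16, cb37172, f038473}.
Only in 33ff326's history (ahead): {33ff326, 88a351e, c9c494d} — 3.
Only in f038473's history (behind): {} — 0.

3 ahead, 0 behind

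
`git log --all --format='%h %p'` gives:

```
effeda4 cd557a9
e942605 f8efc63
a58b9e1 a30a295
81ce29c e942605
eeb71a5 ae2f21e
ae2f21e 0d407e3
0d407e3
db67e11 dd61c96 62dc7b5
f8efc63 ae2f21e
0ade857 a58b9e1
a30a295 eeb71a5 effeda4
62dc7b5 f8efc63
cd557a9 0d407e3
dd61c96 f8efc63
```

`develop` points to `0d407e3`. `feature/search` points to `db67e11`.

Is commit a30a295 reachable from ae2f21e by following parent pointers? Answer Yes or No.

Ancestors of ae2f21e: {0d407e3, ae2f21e}.
a30a295 is not in that set, so it is not an ancestor of ae2f21e.

No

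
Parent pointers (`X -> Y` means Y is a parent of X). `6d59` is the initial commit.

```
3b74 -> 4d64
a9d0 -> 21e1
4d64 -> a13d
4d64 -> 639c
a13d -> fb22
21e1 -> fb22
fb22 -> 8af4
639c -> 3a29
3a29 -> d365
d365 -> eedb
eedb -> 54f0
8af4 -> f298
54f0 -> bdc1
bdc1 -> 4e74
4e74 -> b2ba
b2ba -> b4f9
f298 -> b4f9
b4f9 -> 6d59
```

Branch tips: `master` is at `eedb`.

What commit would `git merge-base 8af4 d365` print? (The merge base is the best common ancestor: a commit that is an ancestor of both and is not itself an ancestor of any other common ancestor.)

Ancestors of 8af4: {6d59, 8af4, b4f9, f298}.
Ancestors of d365: {4e74, 54f0, 6d59, b2ba, b4f9, bdc1, d365, eedb}.
Common ancestors: {6d59, b4f9}.
Among these, b4f9 is not an ancestor of any other common ancestor — it is the merge base.

b4f9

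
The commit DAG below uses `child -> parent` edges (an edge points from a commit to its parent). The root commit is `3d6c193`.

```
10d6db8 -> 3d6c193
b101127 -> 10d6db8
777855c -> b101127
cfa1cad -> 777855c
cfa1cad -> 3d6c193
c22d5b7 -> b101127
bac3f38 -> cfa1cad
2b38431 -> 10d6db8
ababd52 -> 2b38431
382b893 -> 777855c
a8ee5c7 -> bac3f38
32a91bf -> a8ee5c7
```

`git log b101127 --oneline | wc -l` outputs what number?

Walking parent pointers from b101127: reachable set = {10d6db8, 3d6c193, b101127}.
That is 3 commits.

3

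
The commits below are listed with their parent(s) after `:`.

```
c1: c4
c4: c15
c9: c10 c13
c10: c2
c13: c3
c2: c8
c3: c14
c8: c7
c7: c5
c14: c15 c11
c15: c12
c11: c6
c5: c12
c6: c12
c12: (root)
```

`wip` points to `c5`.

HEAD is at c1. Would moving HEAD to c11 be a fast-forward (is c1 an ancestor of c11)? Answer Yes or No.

No

A fast-forward from c1 to c11 is possible iff c1 is an ancestor of c11.
Ancestors of c11: {c11, c12, c6}.
c1 is not among them, so fast-forward is not possible.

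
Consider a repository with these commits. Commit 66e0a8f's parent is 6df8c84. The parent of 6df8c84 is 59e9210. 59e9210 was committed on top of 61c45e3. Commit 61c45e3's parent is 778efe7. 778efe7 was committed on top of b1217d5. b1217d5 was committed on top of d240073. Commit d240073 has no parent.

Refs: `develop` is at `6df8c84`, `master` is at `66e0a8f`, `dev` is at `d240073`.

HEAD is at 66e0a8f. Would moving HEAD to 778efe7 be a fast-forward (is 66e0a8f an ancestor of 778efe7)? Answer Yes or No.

No

A fast-forward from 66e0a8f to 778efe7 is possible iff 66e0a8f is an ancestor of 778efe7.
Ancestors of 778efe7: {778efe7, b1217d5, d240073}.
66e0a8f is not among them, so fast-forward is not possible.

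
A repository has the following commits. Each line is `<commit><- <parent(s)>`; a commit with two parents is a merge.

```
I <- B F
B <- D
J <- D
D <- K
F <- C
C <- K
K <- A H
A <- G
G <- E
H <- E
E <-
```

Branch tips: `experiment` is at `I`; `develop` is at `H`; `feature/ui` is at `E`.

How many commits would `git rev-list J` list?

Walking parent pointers from J: reachable set = {A, D, E, G, H, J, K}.
That is 7 commits.

7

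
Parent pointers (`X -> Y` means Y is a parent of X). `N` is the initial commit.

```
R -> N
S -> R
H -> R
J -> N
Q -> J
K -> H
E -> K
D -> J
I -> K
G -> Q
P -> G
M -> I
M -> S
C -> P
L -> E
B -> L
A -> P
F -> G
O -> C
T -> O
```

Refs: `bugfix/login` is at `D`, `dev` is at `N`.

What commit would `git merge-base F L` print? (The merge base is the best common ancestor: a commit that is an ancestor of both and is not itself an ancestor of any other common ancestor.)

N

Ancestors of F: {F, G, J, N, Q}.
Ancestors of L: {E, H, K, L, N, R}.
Common ancestors: {N}.
The only common ancestor is N, so it is the merge base.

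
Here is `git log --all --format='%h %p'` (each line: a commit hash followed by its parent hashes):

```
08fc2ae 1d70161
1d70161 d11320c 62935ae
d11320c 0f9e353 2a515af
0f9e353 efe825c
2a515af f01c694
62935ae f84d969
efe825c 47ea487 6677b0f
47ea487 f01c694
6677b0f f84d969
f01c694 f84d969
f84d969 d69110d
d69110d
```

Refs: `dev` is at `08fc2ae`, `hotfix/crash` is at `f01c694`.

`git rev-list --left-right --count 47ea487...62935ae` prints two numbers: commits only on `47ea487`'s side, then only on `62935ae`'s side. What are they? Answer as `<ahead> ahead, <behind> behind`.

Reachable from 47ea487: {47ea487, d69110d, f01c694, f84d969}.
Reachable from 62935ae: {62935ae, d69110d, f84d969}.
Only in 47ea487's history (ahead): {47ea487, f01c694} — 2.
Only in 62935ae's history (behind): {62935ae} — 1.

2 ahead, 1 behind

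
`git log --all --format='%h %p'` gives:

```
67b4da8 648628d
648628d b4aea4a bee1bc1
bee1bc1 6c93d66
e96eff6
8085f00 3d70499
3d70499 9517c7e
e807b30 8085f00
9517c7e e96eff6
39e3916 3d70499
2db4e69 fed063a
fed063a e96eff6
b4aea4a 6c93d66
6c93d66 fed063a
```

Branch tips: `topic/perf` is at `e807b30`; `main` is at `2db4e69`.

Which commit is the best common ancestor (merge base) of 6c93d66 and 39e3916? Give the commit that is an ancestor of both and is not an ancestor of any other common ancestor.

e96eff6

Ancestors of 6c93d66: {6c93d66, e96eff6, fed063a}.
Ancestors of 39e3916: {39e3916, 3d70499, 9517c7e, e96eff6}.
Common ancestors: {e96eff6}.
The only common ancestor is e96eff6, so it is the merge base.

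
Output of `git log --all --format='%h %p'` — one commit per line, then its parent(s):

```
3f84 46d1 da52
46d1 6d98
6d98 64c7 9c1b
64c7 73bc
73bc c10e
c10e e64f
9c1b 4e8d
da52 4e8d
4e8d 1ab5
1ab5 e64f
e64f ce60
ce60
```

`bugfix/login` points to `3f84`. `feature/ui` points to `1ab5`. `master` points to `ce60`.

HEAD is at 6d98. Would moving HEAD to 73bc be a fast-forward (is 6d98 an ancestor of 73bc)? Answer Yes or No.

A fast-forward from 6d98 to 73bc is possible iff 6d98 is an ancestor of 73bc.
Ancestors of 73bc: {73bc, c10e, ce60, e64f}.
6d98 is not among them, so fast-forward is not possible.

No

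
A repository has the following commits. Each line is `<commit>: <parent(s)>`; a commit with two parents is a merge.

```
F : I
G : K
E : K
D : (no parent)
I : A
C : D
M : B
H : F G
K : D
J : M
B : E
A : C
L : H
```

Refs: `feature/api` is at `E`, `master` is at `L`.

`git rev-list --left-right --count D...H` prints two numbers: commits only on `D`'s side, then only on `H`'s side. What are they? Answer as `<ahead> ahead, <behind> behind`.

0 ahead, 7 behind

Reachable from D: {D}.
Reachable from H: {A, C, D, F, G, H, I, K}.
Only in D's history (ahead): {} — 0.
Only in H's history (behind): {A, C, F, G, H, I, K} — 7.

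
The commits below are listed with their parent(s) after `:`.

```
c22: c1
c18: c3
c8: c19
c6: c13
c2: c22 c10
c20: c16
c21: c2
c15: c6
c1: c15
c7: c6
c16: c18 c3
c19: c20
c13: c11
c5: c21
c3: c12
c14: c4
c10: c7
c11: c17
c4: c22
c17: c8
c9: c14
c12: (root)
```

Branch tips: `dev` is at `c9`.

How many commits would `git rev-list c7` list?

Walking parent pointers from c7: reachable set = {c11, c12, c13, c16, c17, c18, c19, c20, c3, c6, c7, c8}.
That is 12 commits.

12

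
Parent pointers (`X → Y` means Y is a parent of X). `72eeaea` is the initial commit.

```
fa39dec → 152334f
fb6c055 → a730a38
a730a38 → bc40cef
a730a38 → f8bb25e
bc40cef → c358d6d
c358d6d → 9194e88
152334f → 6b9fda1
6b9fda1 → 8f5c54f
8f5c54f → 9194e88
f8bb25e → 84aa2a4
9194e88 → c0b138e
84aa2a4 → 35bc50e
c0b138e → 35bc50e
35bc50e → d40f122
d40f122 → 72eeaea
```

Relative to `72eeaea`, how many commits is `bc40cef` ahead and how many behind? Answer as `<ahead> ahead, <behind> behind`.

Reachable from bc40cef: {35bc50e, 72eeaea, 9194e88, bc40cef, c0b138e, c358d6d, d40f122}.
Reachable from 72eeaea: {72eeaea}.
Only in bc40cef's history (ahead): {35bc50e, 9194e88, bc40cef, c0b138e, c358d6d, d40f122} — 6.
Only in 72eeaea's history (behind): {} — 0.

6 ahead, 0 behind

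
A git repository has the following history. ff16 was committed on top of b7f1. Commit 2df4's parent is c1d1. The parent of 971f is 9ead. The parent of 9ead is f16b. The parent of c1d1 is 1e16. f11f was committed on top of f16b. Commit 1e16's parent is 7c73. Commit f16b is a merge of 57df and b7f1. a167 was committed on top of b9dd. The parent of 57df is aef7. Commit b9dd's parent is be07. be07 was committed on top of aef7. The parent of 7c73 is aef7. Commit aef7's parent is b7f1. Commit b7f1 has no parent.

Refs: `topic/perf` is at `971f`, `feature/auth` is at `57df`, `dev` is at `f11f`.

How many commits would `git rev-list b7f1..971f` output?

5

Reachable from 971f: {57df, 971f, 9ead, aef7, b7f1, f16b}.
Reachable from b7f1: {b7f1}.
In 971f's history but not b7f1's: {57df, 971f, 9ead, aef7, f16b} — 5 commits.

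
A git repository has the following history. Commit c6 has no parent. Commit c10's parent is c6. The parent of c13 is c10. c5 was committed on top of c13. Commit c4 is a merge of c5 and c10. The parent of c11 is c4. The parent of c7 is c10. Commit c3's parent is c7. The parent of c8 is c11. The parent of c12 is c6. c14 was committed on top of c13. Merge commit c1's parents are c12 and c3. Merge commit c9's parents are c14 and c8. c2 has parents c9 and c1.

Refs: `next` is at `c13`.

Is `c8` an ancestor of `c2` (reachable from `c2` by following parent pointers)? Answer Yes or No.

Yes

Ancestors of c2 (commits reachable by following parents): {c1, c10, c11, c12, c13, c14, c2, c3, c4, c5, c6, c7, c8, c9}.
c8 is in that set, so it is an ancestor of c2.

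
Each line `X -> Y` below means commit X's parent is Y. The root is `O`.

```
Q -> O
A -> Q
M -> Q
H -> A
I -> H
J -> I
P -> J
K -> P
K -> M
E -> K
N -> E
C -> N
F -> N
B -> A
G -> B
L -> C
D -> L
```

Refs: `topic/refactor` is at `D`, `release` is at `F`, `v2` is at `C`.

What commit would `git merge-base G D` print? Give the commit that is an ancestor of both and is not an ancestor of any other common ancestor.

A

Ancestors of G: {A, B, G, O, Q}.
Ancestors of D: {A, C, D, E, H, I, J, K, L, M, N, O, P, Q}.
Common ancestors: {A, O, Q}.
Among these, A is not an ancestor of any other common ancestor — it is the merge base.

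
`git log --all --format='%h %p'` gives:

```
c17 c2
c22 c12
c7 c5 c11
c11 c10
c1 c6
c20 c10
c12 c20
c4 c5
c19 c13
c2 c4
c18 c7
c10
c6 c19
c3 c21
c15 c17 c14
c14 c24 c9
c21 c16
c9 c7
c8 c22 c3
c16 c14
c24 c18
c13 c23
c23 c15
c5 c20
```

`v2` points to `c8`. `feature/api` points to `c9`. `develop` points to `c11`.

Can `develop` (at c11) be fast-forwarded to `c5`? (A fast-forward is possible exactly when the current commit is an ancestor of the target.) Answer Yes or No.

No

A fast-forward from c11 to c5 is possible iff c11 is an ancestor of c5.
Ancestors of c5: {c10, c20, c5}.
c11 is not among them, so fast-forward is not possible.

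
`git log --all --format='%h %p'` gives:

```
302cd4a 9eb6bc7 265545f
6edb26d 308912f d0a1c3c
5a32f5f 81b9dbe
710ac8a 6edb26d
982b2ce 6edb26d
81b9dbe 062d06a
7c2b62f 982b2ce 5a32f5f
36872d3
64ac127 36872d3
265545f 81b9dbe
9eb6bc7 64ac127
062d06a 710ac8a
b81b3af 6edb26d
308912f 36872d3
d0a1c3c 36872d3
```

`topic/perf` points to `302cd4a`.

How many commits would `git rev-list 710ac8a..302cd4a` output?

Reachable from 302cd4a: {062d06a, 265545f, 302cd4a, 308912f, 36872d3, 64ac127, 6edb26d, 710ac8a, 81b9dbe, 9eb6bc7, d0a1c3c}.
Reachable from 710ac8a: {308912f, 36872d3, 6edb26d, 710ac8a, d0a1c3c}.
In 302cd4a's history but not 710ac8a's: {062d06a, 265545f, 302cd4a, 64ac127, 81b9dbe, 9eb6bc7} — 6 commits.

6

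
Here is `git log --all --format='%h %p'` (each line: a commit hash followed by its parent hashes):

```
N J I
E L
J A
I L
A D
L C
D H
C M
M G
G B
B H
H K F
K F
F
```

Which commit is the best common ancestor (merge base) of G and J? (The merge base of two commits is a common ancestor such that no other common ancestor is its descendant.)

H

Ancestors of G: {B, F, G, H, K}.
Ancestors of J: {A, D, F, H, J, K}.
Common ancestors: {F, H, K}.
Among these, H is not an ancestor of any other common ancestor — it is the merge base.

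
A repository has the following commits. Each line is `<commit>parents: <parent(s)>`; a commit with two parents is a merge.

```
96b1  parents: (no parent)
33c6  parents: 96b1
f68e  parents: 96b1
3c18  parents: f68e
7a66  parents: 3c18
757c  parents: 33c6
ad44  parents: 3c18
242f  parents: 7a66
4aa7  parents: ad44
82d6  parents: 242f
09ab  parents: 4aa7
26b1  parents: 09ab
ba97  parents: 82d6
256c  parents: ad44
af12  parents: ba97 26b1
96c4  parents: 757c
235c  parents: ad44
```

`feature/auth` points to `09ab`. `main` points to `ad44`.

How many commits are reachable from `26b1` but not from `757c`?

Reachable from 26b1: {09ab, 26b1, 3c18, 4aa7, 96b1, ad44, f68e}.
Reachable from 757c: {33c6, 757c, 96b1}.
In 26b1's history but not 757c's: {09ab, 26b1, 3c18, 4aa7, ad44, f68e} — 6 commits.

6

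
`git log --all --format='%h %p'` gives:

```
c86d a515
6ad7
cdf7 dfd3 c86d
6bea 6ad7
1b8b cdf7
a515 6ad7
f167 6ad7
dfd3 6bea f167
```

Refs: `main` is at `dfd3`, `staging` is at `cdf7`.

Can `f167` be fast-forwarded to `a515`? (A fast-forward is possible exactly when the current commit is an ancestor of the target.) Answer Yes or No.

No

A fast-forward from f167 to a515 is possible iff f167 is an ancestor of a515.
Ancestors of a515: {6ad7, a515}.
f167 is not among them, so fast-forward is not possible.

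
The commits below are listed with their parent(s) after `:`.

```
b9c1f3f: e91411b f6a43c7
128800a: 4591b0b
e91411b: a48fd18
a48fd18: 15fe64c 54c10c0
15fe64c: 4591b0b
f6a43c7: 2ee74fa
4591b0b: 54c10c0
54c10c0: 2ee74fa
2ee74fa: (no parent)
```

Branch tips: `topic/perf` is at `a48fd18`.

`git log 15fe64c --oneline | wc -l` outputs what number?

Walking parent pointers from 15fe64c: reachable set = {15fe64c, 2ee74fa, 4591b0b, 54c10c0}.
That is 4 commits.

4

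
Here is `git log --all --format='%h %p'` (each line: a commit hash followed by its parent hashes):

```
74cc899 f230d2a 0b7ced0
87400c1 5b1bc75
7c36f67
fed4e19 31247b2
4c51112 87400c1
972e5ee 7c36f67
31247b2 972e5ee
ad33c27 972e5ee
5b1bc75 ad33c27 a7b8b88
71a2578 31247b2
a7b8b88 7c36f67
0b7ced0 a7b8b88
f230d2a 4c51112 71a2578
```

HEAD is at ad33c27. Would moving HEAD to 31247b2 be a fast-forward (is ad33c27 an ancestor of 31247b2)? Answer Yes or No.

No

A fast-forward from ad33c27 to 31247b2 is possible iff ad33c27 is an ancestor of 31247b2.
Ancestors of 31247b2: {31247b2, 7c36f67, 972e5ee}.
ad33c27 is not among them, so fast-forward is not possible.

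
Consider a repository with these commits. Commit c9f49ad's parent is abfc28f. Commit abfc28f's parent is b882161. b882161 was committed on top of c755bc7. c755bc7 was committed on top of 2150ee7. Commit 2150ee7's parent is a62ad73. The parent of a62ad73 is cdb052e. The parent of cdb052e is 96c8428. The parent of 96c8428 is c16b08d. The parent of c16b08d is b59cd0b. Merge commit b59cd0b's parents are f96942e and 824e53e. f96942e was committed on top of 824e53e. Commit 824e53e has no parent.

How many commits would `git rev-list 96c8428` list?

Walking parent pointers from 96c8428: reachable set = {824e53e, 96c8428, b59cd0b, c16b08d, f96942e}.
That is 5 commits.

5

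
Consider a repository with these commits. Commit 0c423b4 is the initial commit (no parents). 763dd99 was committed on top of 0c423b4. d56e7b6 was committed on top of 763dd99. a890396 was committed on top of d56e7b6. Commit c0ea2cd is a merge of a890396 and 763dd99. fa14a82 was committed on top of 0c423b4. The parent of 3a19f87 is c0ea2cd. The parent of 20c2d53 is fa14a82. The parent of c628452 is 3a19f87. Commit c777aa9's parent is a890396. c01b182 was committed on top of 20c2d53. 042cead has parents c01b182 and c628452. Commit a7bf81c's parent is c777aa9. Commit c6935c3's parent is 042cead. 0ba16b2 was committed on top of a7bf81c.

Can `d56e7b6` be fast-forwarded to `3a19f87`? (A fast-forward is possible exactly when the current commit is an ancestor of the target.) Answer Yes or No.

A fast-forward from d56e7b6 to 3a19f87 is possible iff d56e7b6 is an ancestor of 3a19f87.
Ancestors of 3a19f87: {0c423b4, 3a19f87, 763dd99, a890396, c0ea2cd, d56e7b6}.
d56e7b6 is among them, so fast-forward is possible.

Yes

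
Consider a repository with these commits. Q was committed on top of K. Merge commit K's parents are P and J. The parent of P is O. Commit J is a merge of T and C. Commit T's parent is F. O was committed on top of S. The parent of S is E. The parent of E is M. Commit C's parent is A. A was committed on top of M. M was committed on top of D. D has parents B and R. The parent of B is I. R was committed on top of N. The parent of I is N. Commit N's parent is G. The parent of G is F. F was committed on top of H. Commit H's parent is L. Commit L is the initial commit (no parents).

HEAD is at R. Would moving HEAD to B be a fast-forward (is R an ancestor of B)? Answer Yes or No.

No

A fast-forward from R to B is possible iff R is an ancestor of B.
Ancestors of B: {B, F, G, H, I, L, N}.
R is not among them, so fast-forward is not possible.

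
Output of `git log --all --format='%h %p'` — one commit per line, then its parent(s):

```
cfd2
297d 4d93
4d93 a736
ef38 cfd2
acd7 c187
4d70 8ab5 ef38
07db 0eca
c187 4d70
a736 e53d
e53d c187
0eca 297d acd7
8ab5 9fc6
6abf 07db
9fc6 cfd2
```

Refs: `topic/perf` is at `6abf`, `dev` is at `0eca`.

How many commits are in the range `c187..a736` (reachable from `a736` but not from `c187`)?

2

Reachable from a736: {4d70, 8ab5, 9fc6, a736, c187, cfd2, e53d, ef38}.
Reachable from c187: {4d70, 8ab5, 9fc6, c187, cfd2, ef38}.
In a736's history but not c187's: {a736, e53d} — 2 commits.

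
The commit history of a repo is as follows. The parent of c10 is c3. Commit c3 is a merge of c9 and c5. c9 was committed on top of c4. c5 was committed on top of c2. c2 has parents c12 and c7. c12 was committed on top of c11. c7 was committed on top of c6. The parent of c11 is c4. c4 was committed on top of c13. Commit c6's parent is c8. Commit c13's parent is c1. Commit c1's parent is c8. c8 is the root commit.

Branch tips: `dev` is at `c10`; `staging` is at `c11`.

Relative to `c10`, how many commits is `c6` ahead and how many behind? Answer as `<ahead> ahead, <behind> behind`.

Reachable from c6: {c6, c8}.
Reachable from c10: {c1, c10, c11, c12, c13, c2, c3, c4, c5, c6, c7, c8, c9}.
Only in c6's history (ahead): {} — 0.
Only in c10's history (behind): {c1, c10, c11, c12, c13, c2, c3, c4, c5, c7, c9} — 11.

0 ahead, 11 behind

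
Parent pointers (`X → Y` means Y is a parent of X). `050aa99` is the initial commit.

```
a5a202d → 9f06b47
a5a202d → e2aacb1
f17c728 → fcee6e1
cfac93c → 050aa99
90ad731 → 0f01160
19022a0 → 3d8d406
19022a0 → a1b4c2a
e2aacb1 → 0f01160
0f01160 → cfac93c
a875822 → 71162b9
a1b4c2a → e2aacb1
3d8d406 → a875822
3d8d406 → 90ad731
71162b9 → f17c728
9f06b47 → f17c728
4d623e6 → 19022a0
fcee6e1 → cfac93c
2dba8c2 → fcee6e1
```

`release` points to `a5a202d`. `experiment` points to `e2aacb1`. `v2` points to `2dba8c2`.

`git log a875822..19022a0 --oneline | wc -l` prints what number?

6

Reachable from 19022a0: {050aa99, 0f01160, 19022a0, 3d8d406, 71162b9, 90ad731, a1b4c2a, a875822, cfac93c, e2aacb1, f17c728, fcee6e1}.
Reachable from a875822: {050aa99, 71162b9, a875822, cfac93c, f17c728, fcee6e1}.
In 19022a0's history but not a875822's: {0f01160, 19022a0, 3d8d406, 90ad731, a1b4c2a, e2aacb1} — 6 commits.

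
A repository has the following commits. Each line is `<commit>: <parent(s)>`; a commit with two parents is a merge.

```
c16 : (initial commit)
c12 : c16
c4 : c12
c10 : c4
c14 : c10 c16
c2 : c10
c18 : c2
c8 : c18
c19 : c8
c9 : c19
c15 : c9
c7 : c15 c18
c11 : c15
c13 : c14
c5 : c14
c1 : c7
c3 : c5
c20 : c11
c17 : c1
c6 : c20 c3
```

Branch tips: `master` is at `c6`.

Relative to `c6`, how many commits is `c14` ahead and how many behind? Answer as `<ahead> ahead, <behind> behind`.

0 ahead, 11 behind

Reachable from c14: {c10, c12, c14, c16, c4}.
Reachable from c6: {c10, c11, c12, c14, c15, c16, c18, c19, c2, c20, c3, c4, c5, c6, c8, c9}.
Only in c14's history (ahead): {} — 0.
Only in c6's history (behind): {c11, c15, c18, c19, c2, c20, c3, c5, c6, c8, c9} — 11.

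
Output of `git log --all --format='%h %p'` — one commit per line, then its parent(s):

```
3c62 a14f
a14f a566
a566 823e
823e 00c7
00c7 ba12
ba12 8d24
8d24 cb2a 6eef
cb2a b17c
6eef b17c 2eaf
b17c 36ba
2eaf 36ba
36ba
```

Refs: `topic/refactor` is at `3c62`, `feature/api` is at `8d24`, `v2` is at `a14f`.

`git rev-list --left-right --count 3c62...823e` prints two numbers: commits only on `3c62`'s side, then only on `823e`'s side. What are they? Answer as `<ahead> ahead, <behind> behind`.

Reachable from 3c62: {00c7, 2eaf, 36ba, 3c62, 6eef, 823e, 8d24, a14f, a566, b17c, ba12, cb2a}.
Reachable from 823e: {00c7, 2eaf, 36ba, 6eef, 823e, 8d24, b17c, ba12, cb2a}.
Only in 3c62's history (ahead): {3c62, a14f, a566} — 3.
Only in 823e's history (behind): {} — 0.

3 ahead, 0 behind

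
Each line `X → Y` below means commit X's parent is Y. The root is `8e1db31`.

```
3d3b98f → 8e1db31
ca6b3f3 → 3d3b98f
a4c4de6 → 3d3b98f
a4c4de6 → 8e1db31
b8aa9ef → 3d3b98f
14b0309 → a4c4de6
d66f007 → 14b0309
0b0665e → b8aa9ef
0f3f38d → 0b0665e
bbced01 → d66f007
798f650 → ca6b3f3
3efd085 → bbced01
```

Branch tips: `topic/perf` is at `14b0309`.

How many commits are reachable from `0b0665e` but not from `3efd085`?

Reachable from 0b0665e: {0b0665e, 3d3b98f, 8e1db31, b8aa9ef}.
Reachable from 3efd085: {14b0309, 3d3b98f, 3efd085, 8e1db31, a4c4de6, bbced01, d66f007}.
In 0b0665e's history but not 3efd085's: {0b0665e, b8aa9ef} — 2 commits.

2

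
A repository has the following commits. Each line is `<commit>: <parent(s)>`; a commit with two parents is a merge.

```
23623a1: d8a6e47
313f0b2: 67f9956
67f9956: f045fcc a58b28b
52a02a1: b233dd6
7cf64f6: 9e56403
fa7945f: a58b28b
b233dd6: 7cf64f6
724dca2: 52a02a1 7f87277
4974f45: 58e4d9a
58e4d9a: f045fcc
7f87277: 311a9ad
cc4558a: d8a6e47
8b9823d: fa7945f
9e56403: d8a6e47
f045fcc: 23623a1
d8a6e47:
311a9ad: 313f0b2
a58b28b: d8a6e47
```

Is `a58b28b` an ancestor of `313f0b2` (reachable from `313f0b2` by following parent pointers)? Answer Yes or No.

Yes

Ancestors of 313f0b2 (commits reachable by following parents): {23623a1, 313f0b2, 67f9956, a58b28b, d8a6e47, f045fcc}.
a58b28b is in that set, so it is an ancestor of 313f0b2.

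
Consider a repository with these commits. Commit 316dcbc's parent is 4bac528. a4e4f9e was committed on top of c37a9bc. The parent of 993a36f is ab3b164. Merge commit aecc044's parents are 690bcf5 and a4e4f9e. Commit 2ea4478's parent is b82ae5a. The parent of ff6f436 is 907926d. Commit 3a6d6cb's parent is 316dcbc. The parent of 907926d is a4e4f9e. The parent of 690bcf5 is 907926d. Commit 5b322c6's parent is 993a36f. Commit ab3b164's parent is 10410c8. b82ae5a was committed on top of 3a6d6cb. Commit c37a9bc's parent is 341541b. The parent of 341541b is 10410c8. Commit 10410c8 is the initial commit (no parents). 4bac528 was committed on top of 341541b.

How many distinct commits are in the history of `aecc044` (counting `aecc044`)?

Walking parent pointers from aecc044: reachable set = {10410c8, 341541b, 690bcf5, 907926d, a4e4f9e, aecc044, c37a9bc}.
That is 7 commits.

7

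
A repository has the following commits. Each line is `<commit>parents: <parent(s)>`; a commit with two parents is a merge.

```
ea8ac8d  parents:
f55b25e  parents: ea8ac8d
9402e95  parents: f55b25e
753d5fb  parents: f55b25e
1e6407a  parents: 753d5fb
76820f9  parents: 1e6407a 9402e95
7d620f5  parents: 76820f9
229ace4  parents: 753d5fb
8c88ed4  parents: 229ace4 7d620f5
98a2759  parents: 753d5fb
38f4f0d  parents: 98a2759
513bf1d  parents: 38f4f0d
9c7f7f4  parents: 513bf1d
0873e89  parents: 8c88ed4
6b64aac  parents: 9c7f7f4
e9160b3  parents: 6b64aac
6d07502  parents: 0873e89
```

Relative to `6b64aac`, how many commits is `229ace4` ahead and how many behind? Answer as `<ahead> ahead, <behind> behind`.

Reachable from 229ace4: {229ace4, 753d5fb, ea8ac8d, f55b25e}.
Reachable from 6b64aac: {38f4f0d, 513bf1d, 6b64aac, 753d5fb, 98a2759, 9c7f7f4, ea8ac8d, f55b25e}.
Only in 229ace4's history (ahead): {229ace4} — 1.
Only in 6b64aac's history (behind): {38f4f0d, 513bf1d, 6b64aac, 98a2759, 9c7f7f4} — 5.

1 ahead, 5 behind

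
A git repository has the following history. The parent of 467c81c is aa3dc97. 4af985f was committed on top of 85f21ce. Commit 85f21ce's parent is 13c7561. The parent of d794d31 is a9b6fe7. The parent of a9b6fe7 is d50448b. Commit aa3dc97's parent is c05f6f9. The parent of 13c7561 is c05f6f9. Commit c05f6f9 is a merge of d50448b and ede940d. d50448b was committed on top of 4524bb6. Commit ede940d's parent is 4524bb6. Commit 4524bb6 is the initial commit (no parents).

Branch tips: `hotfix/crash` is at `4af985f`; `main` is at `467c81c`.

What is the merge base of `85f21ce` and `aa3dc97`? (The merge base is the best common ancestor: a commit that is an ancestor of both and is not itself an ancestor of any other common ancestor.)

c05f6f9

Ancestors of 85f21ce: {13c7561, 4524bb6, 85f21ce, c05f6f9, d50448b, ede940d}.
Ancestors of aa3dc97: {4524bb6, aa3dc97, c05f6f9, d50448b, ede940d}.
Common ancestors: {4524bb6, c05f6f9, d50448b, ede940d}.
Among these, c05f6f9 is not an ancestor of any other common ancestor — it is the merge base.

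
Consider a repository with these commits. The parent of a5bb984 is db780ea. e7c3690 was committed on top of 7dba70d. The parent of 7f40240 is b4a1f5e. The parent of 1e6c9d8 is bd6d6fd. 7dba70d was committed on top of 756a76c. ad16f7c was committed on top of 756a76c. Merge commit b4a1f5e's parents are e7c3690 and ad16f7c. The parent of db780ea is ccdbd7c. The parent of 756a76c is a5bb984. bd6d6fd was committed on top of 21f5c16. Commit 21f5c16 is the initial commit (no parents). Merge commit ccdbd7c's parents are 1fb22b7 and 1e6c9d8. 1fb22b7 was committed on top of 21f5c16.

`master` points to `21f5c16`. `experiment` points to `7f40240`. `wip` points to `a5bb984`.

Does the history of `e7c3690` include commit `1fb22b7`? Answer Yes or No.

Ancestors of e7c3690 (commits reachable by following parents): {1e6c9d8, 1fb22b7, 21f5c16, 756a76c, 7dba70d, a5bb984, bd6d6fd, ccdbd7c, db780ea, e7c3690}.
1fb22b7 is in that set, so it is an ancestor of e7c3690.

Yes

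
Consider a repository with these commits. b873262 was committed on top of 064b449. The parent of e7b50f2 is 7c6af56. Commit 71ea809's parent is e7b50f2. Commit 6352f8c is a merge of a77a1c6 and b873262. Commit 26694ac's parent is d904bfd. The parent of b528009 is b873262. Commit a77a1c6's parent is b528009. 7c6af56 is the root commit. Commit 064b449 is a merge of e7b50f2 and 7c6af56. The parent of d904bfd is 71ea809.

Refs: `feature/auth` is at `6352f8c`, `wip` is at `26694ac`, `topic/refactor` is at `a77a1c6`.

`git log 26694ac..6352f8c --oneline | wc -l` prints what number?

Reachable from 6352f8c: {064b449, 6352f8c, 7c6af56, a77a1c6, b528009, b873262, e7b50f2}.
Reachable from 26694ac: {26694ac, 71ea809, 7c6af56, d904bfd, e7b50f2}.
In 6352f8c's history but not 26694ac's: {064b449, 6352f8c, a77a1c6, b528009, b873262} — 5 commits.

5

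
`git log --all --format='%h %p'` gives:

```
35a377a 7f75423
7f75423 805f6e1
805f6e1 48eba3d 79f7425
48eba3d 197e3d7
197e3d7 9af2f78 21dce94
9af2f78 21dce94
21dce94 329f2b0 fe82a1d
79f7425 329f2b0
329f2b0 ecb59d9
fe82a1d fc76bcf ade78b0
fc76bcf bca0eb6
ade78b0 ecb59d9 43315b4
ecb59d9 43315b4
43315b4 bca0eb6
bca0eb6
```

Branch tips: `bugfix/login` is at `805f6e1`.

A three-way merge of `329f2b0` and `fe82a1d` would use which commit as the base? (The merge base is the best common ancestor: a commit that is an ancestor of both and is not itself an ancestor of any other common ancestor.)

ecb59d9

Ancestors of 329f2b0: {329f2b0, 43315b4, bca0eb6, ecb59d9}.
Ancestors of fe82a1d: {43315b4, ade78b0, bca0eb6, ecb59d9, fc76bcf, fe82a1d}.
Common ancestors: {43315b4, bca0eb6, ecb59d9}.
Among these, ecb59d9 is not an ancestor of any other common ancestor — it is the merge base.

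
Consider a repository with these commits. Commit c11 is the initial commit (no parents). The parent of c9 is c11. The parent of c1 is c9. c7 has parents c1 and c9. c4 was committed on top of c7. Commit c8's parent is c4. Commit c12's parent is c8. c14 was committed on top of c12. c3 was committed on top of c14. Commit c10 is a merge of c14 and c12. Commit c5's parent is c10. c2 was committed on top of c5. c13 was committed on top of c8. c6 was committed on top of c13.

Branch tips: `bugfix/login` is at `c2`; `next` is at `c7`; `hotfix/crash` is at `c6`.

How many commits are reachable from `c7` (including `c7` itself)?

Walking parent pointers from c7: reachable set = {c1, c11, c7, c9}.
That is 4 commits.

4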